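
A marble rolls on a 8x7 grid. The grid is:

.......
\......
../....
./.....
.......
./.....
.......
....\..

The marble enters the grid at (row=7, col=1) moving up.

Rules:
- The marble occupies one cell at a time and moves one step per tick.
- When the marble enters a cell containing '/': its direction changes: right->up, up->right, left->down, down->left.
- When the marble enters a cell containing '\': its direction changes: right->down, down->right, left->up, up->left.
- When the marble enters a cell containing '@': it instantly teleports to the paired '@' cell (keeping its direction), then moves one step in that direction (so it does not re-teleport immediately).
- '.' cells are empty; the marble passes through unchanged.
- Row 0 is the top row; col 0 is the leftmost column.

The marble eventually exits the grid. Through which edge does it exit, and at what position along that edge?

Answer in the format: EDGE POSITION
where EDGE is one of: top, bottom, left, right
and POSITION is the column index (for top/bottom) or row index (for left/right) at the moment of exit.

Answer: right 5

Derivation:
Step 1: enter (7,1), '.' pass, move up to (6,1)
Step 2: enter (6,1), '.' pass, move up to (5,1)
Step 3: enter (5,1), '/' deflects up->right, move right to (5,2)
Step 4: enter (5,2), '.' pass, move right to (5,3)
Step 5: enter (5,3), '.' pass, move right to (5,4)
Step 6: enter (5,4), '.' pass, move right to (5,5)
Step 7: enter (5,5), '.' pass, move right to (5,6)
Step 8: enter (5,6), '.' pass, move right to (5,7)
Step 9: at (5,7) — EXIT via right edge, pos 5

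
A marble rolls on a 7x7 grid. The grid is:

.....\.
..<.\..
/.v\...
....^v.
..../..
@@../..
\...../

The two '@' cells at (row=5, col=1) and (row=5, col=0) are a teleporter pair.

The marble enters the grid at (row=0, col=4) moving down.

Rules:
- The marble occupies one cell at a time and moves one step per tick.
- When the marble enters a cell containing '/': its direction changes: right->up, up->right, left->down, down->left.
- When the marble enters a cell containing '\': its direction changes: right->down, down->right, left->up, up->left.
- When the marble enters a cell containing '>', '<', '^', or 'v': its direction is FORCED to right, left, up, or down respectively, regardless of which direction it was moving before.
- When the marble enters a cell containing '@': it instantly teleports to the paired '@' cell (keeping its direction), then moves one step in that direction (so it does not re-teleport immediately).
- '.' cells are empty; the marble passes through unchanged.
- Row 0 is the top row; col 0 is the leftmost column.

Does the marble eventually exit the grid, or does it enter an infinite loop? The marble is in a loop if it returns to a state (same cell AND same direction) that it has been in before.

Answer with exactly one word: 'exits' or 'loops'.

Answer: exits

Derivation:
Step 1: enter (0,4), '.' pass, move down to (1,4)
Step 2: enter (1,4), '\' deflects down->right, move right to (1,5)
Step 3: enter (1,5), '.' pass, move right to (1,6)
Step 4: enter (1,6), '.' pass, move right to (1,7)
Step 5: at (1,7) — EXIT via right edge, pos 1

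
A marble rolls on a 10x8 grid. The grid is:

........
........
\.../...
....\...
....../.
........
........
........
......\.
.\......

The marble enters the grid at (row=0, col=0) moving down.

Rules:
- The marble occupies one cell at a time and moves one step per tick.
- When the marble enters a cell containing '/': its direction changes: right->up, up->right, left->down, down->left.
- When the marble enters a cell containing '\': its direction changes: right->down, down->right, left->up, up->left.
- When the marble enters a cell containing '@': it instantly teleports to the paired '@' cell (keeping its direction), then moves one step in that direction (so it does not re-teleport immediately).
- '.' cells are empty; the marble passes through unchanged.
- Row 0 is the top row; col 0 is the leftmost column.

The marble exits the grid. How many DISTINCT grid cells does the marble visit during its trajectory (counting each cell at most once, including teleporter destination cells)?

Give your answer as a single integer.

Step 1: enter (0,0), '.' pass, move down to (1,0)
Step 2: enter (1,0), '.' pass, move down to (2,0)
Step 3: enter (2,0), '\' deflects down->right, move right to (2,1)
Step 4: enter (2,1), '.' pass, move right to (2,2)
Step 5: enter (2,2), '.' pass, move right to (2,3)
Step 6: enter (2,3), '.' pass, move right to (2,4)
Step 7: enter (2,4), '/' deflects right->up, move up to (1,4)
Step 8: enter (1,4), '.' pass, move up to (0,4)
Step 9: enter (0,4), '.' pass, move up to (-1,4)
Step 10: at (-1,4) — EXIT via top edge, pos 4
Distinct cells visited: 9 (path length 9)

Answer: 9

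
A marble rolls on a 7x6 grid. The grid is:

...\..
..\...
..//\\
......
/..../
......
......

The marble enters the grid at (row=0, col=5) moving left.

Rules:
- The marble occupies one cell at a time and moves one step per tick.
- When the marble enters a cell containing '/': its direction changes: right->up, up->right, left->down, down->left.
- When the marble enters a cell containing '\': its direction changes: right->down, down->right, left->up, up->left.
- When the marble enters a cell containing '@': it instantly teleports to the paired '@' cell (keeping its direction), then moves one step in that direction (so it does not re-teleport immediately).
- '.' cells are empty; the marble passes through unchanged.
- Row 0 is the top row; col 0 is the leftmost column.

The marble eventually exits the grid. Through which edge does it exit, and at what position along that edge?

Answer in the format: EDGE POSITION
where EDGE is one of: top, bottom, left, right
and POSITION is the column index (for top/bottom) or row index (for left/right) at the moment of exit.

Answer: top 3

Derivation:
Step 1: enter (0,5), '.' pass, move left to (0,4)
Step 2: enter (0,4), '.' pass, move left to (0,3)
Step 3: enter (0,3), '\' deflects left->up, move up to (-1,3)
Step 4: at (-1,3) — EXIT via top edge, pos 3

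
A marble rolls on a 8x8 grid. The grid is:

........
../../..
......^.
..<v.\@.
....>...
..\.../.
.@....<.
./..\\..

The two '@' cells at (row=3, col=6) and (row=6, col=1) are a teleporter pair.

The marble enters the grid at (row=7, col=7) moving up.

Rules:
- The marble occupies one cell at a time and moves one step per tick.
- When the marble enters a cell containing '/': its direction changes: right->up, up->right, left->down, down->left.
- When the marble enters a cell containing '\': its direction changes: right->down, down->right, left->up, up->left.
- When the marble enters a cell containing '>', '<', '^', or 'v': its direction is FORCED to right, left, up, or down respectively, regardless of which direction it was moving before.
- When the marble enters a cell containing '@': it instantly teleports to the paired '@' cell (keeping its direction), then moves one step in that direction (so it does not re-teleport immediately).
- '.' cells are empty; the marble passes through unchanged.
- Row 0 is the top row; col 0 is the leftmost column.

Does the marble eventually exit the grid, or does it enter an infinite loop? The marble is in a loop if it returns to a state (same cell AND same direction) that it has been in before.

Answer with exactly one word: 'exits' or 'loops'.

Answer: exits

Derivation:
Step 1: enter (7,7), '.' pass, move up to (6,7)
Step 2: enter (6,7), '.' pass, move up to (5,7)
Step 3: enter (5,7), '.' pass, move up to (4,7)
Step 4: enter (4,7), '.' pass, move up to (3,7)
Step 5: enter (3,7), '.' pass, move up to (2,7)
Step 6: enter (2,7), '.' pass, move up to (1,7)
Step 7: enter (1,7), '.' pass, move up to (0,7)
Step 8: enter (0,7), '.' pass, move up to (-1,7)
Step 9: at (-1,7) — EXIT via top edge, pos 7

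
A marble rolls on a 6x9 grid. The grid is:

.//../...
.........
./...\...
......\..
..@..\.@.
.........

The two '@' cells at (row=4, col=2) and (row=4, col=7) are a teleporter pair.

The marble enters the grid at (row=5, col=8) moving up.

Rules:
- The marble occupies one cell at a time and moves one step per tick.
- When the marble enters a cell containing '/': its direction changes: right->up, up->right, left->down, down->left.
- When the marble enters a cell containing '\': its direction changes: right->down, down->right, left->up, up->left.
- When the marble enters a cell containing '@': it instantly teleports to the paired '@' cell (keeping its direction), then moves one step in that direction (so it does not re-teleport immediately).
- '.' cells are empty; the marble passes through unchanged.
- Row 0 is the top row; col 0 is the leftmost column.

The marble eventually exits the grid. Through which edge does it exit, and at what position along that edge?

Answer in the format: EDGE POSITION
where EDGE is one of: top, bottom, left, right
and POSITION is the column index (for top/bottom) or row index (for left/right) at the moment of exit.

Answer: top 8

Derivation:
Step 1: enter (5,8), '.' pass, move up to (4,8)
Step 2: enter (4,8), '.' pass, move up to (3,8)
Step 3: enter (3,8), '.' pass, move up to (2,8)
Step 4: enter (2,8), '.' pass, move up to (1,8)
Step 5: enter (1,8), '.' pass, move up to (0,8)
Step 6: enter (0,8), '.' pass, move up to (-1,8)
Step 7: at (-1,8) — EXIT via top edge, pos 8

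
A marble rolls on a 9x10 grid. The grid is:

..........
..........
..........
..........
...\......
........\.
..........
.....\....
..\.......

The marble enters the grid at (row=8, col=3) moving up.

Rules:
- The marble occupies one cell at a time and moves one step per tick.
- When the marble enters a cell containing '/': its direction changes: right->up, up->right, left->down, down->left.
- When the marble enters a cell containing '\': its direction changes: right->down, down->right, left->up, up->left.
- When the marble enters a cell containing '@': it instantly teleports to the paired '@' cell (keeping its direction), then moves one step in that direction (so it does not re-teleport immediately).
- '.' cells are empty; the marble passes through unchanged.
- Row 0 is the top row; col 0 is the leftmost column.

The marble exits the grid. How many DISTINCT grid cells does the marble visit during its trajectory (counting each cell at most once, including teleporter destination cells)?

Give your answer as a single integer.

Step 1: enter (8,3), '.' pass, move up to (7,3)
Step 2: enter (7,3), '.' pass, move up to (6,3)
Step 3: enter (6,3), '.' pass, move up to (5,3)
Step 4: enter (5,3), '.' pass, move up to (4,3)
Step 5: enter (4,3), '\' deflects up->left, move left to (4,2)
Step 6: enter (4,2), '.' pass, move left to (4,1)
Step 7: enter (4,1), '.' pass, move left to (4,0)
Step 8: enter (4,0), '.' pass, move left to (4,-1)
Step 9: at (4,-1) — EXIT via left edge, pos 4
Distinct cells visited: 8 (path length 8)

Answer: 8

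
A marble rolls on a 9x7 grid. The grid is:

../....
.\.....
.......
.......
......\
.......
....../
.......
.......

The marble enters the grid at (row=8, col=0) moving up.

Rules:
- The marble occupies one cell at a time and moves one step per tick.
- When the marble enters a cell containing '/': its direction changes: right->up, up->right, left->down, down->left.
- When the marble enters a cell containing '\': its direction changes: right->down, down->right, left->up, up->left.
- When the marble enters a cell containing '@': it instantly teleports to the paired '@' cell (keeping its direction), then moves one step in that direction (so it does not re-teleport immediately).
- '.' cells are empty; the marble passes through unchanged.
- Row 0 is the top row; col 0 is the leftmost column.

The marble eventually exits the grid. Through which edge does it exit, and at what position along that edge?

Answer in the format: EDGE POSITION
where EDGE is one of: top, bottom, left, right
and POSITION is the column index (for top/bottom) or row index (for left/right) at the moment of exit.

Step 1: enter (8,0), '.' pass, move up to (7,0)
Step 2: enter (7,0), '.' pass, move up to (6,0)
Step 3: enter (6,0), '.' pass, move up to (5,0)
Step 4: enter (5,0), '.' pass, move up to (4,0)
Step 5: enter (4,0), '.' pass, move up to (3,0)
Step 6: enter (3,0), '.' pass, move up to (2,0)
Step 7: enter (2,0), '.' pass, move up to (1,0)
Step 8: enter (1,0), '.' pass, move up to (0,0)
Step 9: enter (0,0), '.' pass, move up to (-1,0)
Step 10: at (-1,0) — EXIT via top edge, pos 0

Answer: top 0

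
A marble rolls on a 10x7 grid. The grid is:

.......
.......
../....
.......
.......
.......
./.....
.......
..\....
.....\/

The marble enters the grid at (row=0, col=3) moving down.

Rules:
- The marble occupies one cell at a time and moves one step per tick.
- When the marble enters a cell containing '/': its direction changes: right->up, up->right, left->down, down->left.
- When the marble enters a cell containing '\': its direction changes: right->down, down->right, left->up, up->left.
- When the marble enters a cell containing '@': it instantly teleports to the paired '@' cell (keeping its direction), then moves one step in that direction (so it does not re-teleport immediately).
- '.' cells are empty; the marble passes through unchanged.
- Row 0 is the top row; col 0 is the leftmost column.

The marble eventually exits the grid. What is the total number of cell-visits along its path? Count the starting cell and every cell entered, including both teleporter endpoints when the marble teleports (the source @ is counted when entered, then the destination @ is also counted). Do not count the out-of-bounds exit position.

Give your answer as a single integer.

Answer: 10

Derivation:
Step 1: enter (0,3), '.' pass, move down to (1,3)
Step 2: enter (1,3), '.' pass, move down to (2,3)
Step 3: enter (2,3), '.' pass, move down to (3,3)
Step 4: enter (3,3), '.' pass, move down to (4,3)
Step 5: enter (4,3), '.' pass, move down to (5,3)
Step 6: enter (5,3), '.' pass, move down to (6,3)
Step 7: enter (6,3), '.' pass, move down to (7,3)
Step 8: enter (7,3), '.' pass, move down to (8,3)
Step 9: enter (8,3), '.' pass, move down to (9,3)
Step 10: enter (9,3), '.' pass, move down to (10,3)
Step 11: at (10,3) — EXIT via bottom edge, pos 3
Path length (cell visits): 10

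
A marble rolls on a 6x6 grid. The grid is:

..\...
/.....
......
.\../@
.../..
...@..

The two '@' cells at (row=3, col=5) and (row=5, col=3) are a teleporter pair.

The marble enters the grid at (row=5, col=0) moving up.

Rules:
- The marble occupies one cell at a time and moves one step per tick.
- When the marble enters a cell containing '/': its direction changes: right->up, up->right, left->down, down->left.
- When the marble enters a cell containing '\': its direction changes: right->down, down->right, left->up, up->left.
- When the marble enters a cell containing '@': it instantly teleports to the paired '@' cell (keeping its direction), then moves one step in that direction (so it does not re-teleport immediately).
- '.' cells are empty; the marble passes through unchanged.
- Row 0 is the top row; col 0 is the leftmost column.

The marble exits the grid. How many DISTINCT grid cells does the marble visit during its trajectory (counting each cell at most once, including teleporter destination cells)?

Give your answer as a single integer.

Answer: 10

Derivation:
Step 1: enter (5,0), '.' pass, move up to (4,0)
Step 2: enter (4,0), '.' pass, move up to (3,0)
Step 3: enter (3,0), '.' pass, move up to (2,0)
Step 4: enter (2,0), '.' pass, move up to (1,0)
Step 5: enter (1,0), '/' deflects up->right, move right to (1,1)
Step 6: enter (1,1), '.' pass, move right to (1,2)
Step 7: enter (1,2), '.' pass, move right to (1,3)
Step 8: enter (1,3), '.' pass, move right to (1,4)
Step 9: enter (1,4), '.' pass, move right to (1,5)
Step 10: enter (1,5), '.' pass, move right to (1,6)
Step 11: at (1,6) — EXIT via right edge, pos 1
Distinct cells visited: 10 (path length 10)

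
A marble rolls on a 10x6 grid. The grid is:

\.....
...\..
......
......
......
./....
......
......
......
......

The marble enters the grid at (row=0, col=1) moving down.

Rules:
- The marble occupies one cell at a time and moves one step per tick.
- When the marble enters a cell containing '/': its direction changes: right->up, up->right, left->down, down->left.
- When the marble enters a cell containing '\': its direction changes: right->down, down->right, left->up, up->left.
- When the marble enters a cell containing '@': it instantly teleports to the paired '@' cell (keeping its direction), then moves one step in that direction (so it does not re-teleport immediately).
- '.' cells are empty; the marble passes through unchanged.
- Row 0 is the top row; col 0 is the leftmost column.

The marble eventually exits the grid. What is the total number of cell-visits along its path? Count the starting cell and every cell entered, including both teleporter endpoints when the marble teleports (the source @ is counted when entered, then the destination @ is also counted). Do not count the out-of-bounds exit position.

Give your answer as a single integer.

Answer: 7

Derivation:
Step 1: enter (0,1), '.' pass, move down to (1,1)
Step 2: enter (1,1), '.' pass, move down to (2,1)
Step 3: enter (2,1), '.' pass, move down to (3,1)
Step 4: enter (3,1), '.' pass, move down to (4,1)
Step 5: enter (4,1), '.' pass, move down to (5,1)
Step 6: enter (5,1), '/' deflects down->left, move left to (5,0)
Step 7: enter (5,0), '.' pass, move left to (5,-1)
Step 8: at (5,-1) — EXIT via left edge, pos 5
Path length (cell visits): 7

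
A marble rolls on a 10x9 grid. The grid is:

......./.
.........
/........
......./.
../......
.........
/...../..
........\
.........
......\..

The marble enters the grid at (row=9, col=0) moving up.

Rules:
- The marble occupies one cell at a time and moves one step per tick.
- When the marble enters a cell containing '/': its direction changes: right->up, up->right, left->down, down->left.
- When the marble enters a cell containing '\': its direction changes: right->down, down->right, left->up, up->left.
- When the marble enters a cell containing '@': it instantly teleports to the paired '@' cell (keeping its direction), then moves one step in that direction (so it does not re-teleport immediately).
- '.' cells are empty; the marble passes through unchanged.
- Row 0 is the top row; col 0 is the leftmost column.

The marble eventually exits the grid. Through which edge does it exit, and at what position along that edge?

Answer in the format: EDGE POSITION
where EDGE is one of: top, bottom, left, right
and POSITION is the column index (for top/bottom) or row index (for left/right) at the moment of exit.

Answer: top 6

Derivation:
Step 1: enter (9,0), '.' pass, move up to (8,0)
Step 2: enter (8,0), '.' pass, move up to (7,0)
Step 3: enter (7,0), '.' pass, move up to (6,0)
Step 4: enter (6,0), '/' deflects up->right, move right to (6,1)
Step 5: enter (6,1), '.' pass, move right to (6,2)
Step 6: enter (6,2), '.' pass, move right to (6,3)
Step 7: enter (6,3), '.' pass, move right to (6,4)
Step 8: enter (6,4), '.' pass, move right to (6,5)
Step 9: enter (6,5), '.' pass, move right to (6,6)
Step 10: enter (6,6), '/' deflects right->up, move up to (5,6)
Step 11: enter (5,6), '.' pass, move up to (4,6)
Step 12: enter (4,6), '.' pass, move up to (3,6)
Step 13: enter (3,6), '.' pass, move up to (2,6)
Step 14: enter (2,6), '.' pass, move up to (1,6)
Step 15: enter (1,6), '.' pass, move up to (0,6)
Step 16: enter (0,6), '.' pass, move up to (-1,6)
Step 17: at (-1,6) — EXIT via top edge, pos 6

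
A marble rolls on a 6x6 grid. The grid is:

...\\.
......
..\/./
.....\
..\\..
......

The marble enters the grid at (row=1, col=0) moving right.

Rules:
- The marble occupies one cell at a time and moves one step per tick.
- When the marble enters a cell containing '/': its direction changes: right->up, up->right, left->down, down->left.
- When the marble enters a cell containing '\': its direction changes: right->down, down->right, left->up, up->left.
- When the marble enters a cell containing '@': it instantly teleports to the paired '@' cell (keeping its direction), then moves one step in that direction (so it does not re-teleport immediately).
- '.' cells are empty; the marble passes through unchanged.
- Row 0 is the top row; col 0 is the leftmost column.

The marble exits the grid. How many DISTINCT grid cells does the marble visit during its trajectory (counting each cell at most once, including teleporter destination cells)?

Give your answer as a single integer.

Step 1: enter (1,0), '.' pass, move right to (1,1)
Step 2: enter (1,1), '.' pass, move right to (1,2)
Step 3: enter (1,2), '.' pass, move right to (1,3)
Step 4: enter (1,3), '.' pass, move right to (1,4)
Step 5: enter (1,4), '.' pass, move right to (1,5)
Step 6: enter (1,5), '.' pass, move right to (1,6)
Step 7: at (1,6) — EXIT via right edge, pos 1
Distinct cells visited: 6 (path length 6)

Answer: 6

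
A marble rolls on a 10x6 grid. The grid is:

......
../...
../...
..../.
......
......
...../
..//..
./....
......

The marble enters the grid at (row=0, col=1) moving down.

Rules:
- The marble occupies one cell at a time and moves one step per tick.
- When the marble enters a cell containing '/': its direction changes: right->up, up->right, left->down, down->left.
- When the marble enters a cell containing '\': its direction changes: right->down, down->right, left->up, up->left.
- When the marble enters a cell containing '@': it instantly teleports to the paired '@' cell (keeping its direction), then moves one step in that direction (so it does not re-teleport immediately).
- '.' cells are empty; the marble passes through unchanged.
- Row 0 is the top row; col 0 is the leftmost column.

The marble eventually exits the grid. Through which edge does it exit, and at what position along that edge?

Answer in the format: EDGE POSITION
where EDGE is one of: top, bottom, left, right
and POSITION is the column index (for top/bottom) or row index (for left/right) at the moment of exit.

Answer: left 8

Derivation:
Step 1: enter (0,1), '.' pass, move down to (1,1)
Step 2: enter (1,1), '.' pass, move down to (2,1)
Step 3: enter (2,1), '.' pass, move down to (3,1)
Step 4: enter (3,1), '.' pass, move down to (4,1)
Step 5: enter (4,1), '.' pass, move down to (5,1)
Step 6: enter (5,1), '.' pass, move down to (6,1)
Step 7: enter (6,1), '.' pass, move down to (7,1)
Step 8: enter (7,1), '.' pass, move down to (8,1)
Step 9: enter (8,1), '/' deflects down->left, move left to (8,0)
Step 10: enter (8,0), '.' pass, move left to (8,-1)
Step 11: at (8,-1) — EXIT via left edge, pos 8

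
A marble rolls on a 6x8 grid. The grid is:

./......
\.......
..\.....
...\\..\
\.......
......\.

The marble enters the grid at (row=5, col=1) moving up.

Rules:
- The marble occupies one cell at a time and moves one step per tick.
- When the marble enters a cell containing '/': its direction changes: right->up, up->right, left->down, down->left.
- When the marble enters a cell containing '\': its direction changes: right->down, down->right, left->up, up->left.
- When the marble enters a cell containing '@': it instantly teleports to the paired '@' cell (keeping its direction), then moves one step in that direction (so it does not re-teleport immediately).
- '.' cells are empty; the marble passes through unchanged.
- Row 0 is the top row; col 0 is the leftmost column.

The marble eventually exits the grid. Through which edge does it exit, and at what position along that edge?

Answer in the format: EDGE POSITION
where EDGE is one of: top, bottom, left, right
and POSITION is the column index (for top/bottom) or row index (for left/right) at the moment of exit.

Answer: right 0

Derivation:
Step 1: enter (5,1), '.' pass, move up to (4,1)
Step 2: enter (4,1), '.' pass, move up to (3,1)
Step 3: enter (3,1), '.' pass, move up to (2,1)
Step 4: enter (2,1), '.' pass, move up to (1,1)
Step 5: enter (1,1), '.' pass, move up to (0,1)
Step 6: enter (0,1), '/' deflects up->right, move right to (0,2)
Step 7: enter (0,2), '.' pass, move right to (0,3)
Step 8: enter (0,3), '.' pass, move right to (0,4)
Step 9: enter (0,4), '.' pass, move right to (0,5)
Step 10: enter (0,5), '.' pass, move right to (0,6)
Step 11: enter (0,6), '.' pass, move right to (0,7)
Step 12: enter (0,7), '.' pass, move right to (0,8)
Step 13: at (0,8) — EXIT via right edge, pos 0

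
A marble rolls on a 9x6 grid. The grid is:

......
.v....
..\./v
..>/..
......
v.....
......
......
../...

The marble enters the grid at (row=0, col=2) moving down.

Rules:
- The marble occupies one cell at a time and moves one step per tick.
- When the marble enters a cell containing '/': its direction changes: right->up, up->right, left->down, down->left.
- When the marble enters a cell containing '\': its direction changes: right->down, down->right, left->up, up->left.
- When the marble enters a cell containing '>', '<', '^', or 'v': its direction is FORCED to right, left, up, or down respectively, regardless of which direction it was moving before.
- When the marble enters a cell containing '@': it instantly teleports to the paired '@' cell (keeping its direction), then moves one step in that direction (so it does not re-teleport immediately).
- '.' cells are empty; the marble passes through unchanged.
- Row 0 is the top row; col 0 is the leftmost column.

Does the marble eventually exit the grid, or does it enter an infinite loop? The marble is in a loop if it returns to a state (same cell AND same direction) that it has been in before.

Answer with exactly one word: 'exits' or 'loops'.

Step 1: enter (0,2), '.' pass, move down to (1,2)
Step 2: enter (1,2), '.' pass, move down to (2,2)
Step 3: enter (2,2), '\' deflects down->right, move right to (2,3)
Step 4: enter (2,3), '.' pass, move right to (2,4)
Step 5: enter (2,4), '/' deflects right->up, move up to (1,4)
Step 6: enter (1,4), '.' pass, move up to (0,4)
Step 7: enter (0,4), '.' pass, move up to (-1,4)
Step 8: at (-1,4) — EXIT via top edge, pos 4

Answer: exits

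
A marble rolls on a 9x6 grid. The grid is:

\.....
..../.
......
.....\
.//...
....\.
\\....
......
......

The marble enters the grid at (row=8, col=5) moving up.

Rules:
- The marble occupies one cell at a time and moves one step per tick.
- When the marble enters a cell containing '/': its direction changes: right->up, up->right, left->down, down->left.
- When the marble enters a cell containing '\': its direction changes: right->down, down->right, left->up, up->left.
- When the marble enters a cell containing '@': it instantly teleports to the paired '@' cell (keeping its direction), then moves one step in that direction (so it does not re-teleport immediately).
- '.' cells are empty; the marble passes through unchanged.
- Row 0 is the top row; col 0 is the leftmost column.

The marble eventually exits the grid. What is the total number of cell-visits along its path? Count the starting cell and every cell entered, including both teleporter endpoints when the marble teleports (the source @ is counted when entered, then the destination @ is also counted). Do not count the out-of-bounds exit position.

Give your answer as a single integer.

Step 1: enter (8,5), '.' pass, move up to (7,5)
Step 2: enter (7,5), '.' pass, move up to (6,5)
Step 3: enter (6,5), '.' pass, move up to (5,5)
Step 4: enter (5,5), '.' pass, move up to (4,5)
Step 5: enter (4,5), '.' pass, move up to (3,5)
Step 6: enter (3,5), '\' deflects up->left, move left to (3,4)
Step 7: enter (3,4), '.' pass, move left to (3,3)
Step 8: enter (3,3), '.' pass, move left to (3,2)
Step 9: enter (3,2), '.' pass, move left to (3,1)
Step 10: enter (3,1), '.' pass, move left to (3,0)
Step 11: enter (3,0), '.' pass, move left to (3,-1)
Step 12: at (3,-1) — EXIT via left edge, pos 3
Path length (cell visits): 11

Answer: 11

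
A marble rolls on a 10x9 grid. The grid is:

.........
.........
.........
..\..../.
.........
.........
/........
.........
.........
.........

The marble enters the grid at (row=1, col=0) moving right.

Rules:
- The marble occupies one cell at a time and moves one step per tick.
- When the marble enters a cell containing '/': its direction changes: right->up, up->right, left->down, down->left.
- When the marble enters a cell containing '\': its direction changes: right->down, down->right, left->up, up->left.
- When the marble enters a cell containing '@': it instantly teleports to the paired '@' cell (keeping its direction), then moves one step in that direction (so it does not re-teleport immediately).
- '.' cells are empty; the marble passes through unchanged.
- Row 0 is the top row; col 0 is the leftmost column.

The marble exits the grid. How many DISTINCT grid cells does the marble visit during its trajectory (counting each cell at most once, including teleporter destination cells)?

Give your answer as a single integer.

Answer: 9

Derivation:
Step 1: enter (1,0), '.' pass, move right to (1,1)
Step 2: enter (1,1), '.' pass, move right to (1,2)
Step 3: enter (1,2), '.' pass, move right to (1,3)
Step 4: enter (1,3), '.' pass, move right to (1,4)
Step 5: enter (1,4), '.' pass, move right to (1,5)
Step 6: enter (1,5), '.' pass, move right to (1,6)
Step 7: enter (1,6), '.' pass, move right to (1,7)
Step 8: enter (1,7), '.' pass, move right to (1,8)
Step 9: enter (1,8), '.' pass, move right to (1,9)
Step 10: at (1,9) — EXIT via right edge, pos 1
Distinct cells visited: 9 (path length 9)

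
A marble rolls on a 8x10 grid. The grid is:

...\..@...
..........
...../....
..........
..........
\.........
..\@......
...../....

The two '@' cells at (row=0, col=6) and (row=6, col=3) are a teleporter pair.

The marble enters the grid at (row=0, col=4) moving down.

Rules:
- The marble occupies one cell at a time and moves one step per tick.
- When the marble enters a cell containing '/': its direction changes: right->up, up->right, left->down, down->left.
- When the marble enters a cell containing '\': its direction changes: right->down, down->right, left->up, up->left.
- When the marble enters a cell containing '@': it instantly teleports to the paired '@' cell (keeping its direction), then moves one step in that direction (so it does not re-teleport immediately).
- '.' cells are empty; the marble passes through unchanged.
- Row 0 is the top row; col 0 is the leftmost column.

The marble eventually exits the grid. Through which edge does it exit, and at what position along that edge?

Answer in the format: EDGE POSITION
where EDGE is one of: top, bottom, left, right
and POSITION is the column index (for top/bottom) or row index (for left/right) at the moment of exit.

Answer: bottom 4

Derivation:
Step 1: enter (0,4), '.' pass, move down to (1,4)
Step 2: enter (1,4), '.' pass, move down to (2,4)
Step 3: enter (2,4), '.' pass, move down to (3,4)
Step 4: enter (3,4), '.' pass, move down to (4,4)
Step 5: enter (4,4), '.' pass, move down to (5,4)
Step 6: enter (5,4), '.' pass, move down to (6,4)
Step 7: enter (6,4), '.' pass, move down to (7,4)
Step 8: enter (7,4), '.' pass, move down to (8,4)
Step 9: at (8,4) — EXIT via bottom edge, pos 4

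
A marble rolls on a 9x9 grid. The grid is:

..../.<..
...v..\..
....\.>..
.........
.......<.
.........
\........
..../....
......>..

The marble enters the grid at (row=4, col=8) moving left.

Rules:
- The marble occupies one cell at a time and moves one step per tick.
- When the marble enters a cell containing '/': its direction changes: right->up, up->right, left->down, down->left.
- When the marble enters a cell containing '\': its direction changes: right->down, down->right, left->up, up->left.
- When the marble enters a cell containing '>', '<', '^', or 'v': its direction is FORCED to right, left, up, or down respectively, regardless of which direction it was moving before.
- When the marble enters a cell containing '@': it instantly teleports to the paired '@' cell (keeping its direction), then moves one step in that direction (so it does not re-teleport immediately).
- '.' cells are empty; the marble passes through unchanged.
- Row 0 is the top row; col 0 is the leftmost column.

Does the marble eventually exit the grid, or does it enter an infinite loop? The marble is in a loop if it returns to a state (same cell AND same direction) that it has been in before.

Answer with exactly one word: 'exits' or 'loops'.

Step 1: enter (4,8), '.' pass, move left to (4,7)
Step 2: enter (4,7), '<' forces left->left, move left to (4,6)
Step 3: enter (4,6), '.' pass, move left to (4,5)
Step 4: enter (4,5), '.' pass, move left to (4,4)
Step 5: enter (4,4), '.' pass, move left to (4,3)
Step 6: enter (4,3), '.' pass, move left to (4,2)
Step 7: enter (4,2), '.' pass, move left to (4,1)
Step 8: enter (4,1), '.' pass, move left to (4,0)
Step 9: enter (4,0), '.' pass, move left to (4,-1)
Step 10: at (4,-1) — EXIT via left edge, pos 4

Answer: exits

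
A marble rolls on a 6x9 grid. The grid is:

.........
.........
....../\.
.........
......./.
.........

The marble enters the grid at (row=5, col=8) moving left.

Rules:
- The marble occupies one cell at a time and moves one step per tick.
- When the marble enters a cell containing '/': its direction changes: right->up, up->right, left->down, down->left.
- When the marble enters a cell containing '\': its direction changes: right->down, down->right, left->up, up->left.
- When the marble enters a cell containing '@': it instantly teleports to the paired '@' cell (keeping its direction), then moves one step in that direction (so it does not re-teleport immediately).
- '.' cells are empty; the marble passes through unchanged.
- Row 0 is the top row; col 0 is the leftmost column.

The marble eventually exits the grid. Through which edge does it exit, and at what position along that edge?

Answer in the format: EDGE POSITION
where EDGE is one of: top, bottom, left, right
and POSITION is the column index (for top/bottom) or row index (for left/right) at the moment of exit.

Answer: left 5

Derivation:
Step 1: enter (5,8), '.' pass, move left to (5,7)
Step 2: enter (5,7), '.' pass, move left to (5,6)
Step 3: enter (5,6), '.' pass, move left to (5,5)
Step 4: enter (5,5), '.' pass, move left to (5,4)
Step 5: enter (5,4), '.' pass, move left to (5,3)
Step 6: enter (5,3), '.' pass, move left to (5,2)
Step 7: enter (5,2), '.' pass, move left to (5,1)
Step 8: enter (5,1), '.' pass, move left to (5,0)
Step 9: enter (5,0), '.' pass, move left to (5,-1)
Step 10: at (5,-1) — EXIT via left edge, pos 5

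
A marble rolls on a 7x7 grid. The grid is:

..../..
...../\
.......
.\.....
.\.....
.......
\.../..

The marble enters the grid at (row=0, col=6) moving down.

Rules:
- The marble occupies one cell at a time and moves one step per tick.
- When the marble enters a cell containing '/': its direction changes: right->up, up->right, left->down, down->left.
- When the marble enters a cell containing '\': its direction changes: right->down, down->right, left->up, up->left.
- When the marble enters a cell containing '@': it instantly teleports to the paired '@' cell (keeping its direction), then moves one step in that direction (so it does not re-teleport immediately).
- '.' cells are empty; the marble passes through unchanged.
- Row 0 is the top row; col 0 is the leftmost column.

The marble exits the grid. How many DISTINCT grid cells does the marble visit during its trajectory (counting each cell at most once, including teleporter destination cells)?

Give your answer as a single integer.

Step 1: enter (0,6), '.' pass, move down to (1,6)
Step 2: enter (1,6), '\' deflects down->right, move right to (1,7)
Step 3: at (1,7) — EXIT via right edge, pos 1
Distinct cells visited: 2 (path length 2)

Answer: 2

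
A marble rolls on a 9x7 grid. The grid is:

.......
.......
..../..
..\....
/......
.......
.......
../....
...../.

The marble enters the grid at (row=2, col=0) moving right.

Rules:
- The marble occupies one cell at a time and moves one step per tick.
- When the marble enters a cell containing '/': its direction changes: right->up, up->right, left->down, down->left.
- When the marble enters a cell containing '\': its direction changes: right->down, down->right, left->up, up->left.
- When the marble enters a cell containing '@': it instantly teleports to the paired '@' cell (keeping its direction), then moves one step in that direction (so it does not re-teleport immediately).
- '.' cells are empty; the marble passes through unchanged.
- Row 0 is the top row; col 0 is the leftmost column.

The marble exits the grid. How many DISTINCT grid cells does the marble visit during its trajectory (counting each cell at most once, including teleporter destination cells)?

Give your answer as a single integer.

Step 1: enter (2,0), '.' pass, move right to (2,1)
Step 2: enter (2,1), '.' pass, move right to (2,2)
Step 3: enter (2,2), '.' pass, move right to (2,3)
Step 4: enter (2,3), '.' pass, move right to (2,4)
Step 5: enter (2,4), '/' deflects right->up, move up to (1,4)
Step 6: enter (1,4), '.' pass, move up to (0,4)
Step 7: enter (0,4), '.' pass, move up to (-1,4)
Step 8: at (-1,4) — EXIT via top edge, pos 4
Distinct cells visited: 7 (path length 7)

Answer: 7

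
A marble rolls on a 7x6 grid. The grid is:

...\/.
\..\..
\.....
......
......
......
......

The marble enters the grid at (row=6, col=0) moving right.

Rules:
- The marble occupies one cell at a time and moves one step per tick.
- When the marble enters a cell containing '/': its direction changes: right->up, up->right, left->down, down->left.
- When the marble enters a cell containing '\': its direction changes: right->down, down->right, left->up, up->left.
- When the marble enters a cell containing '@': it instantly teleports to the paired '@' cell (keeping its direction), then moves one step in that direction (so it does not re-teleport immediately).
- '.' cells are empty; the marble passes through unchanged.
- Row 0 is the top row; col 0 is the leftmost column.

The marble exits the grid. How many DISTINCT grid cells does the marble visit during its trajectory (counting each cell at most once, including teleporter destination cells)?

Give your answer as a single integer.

Step 1: enter (6,0), '.' pass, move right to (6,1)
Step 2: enter (6,1), '.' pass, move right to (6,2)
Step 3: enter (6,2), '.' pass, move right to (6,3)
Step 4: enter (6,3), '.' pass, move right to (6,4)
Step 5: enter (6,4), '.' pass, move right to (6,5)
Step 6: enter (6,5), '.' pass, move right to (6,6)
Step 7: at (6,6) — EXIT via right edge, pos 6
Distinct cells visited: 6 (path length 6)

Answer: 6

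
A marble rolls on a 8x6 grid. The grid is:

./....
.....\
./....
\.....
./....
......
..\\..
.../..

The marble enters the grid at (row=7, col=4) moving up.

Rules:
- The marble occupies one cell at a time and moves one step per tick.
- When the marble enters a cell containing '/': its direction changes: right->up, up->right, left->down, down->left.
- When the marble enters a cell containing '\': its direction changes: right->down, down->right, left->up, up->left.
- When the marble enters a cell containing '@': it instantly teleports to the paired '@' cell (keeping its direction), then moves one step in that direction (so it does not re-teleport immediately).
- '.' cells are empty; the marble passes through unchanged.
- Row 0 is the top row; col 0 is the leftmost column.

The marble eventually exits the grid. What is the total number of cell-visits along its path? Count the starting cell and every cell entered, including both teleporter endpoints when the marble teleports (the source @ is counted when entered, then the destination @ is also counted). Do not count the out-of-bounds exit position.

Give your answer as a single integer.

Answer: 8

Derivation:
Step 1: enter (7,4), '.' pass, move up to (6,4)
Step 2: enter (6,4), '.' pass, move up to (5,4)
Step 3: enter (5,4), '.' pass, move up to (4,4)
Step 4: enter (4,4), '.' pass, move up to (3,4)
Step 5: enter (3,4), '.' pass, move up to (2,4)
Step 6: enter (2,4), '.' pass, move up to (1,4)
Step 7: enter (1,4), '.' pass, move up to (0,4)
Step 8: enter (0,4), '.' pass, move up to (-1,4)
Step 9: at (-1,4) — EXIT via top edge, pos 4
Path length (cell visits): 8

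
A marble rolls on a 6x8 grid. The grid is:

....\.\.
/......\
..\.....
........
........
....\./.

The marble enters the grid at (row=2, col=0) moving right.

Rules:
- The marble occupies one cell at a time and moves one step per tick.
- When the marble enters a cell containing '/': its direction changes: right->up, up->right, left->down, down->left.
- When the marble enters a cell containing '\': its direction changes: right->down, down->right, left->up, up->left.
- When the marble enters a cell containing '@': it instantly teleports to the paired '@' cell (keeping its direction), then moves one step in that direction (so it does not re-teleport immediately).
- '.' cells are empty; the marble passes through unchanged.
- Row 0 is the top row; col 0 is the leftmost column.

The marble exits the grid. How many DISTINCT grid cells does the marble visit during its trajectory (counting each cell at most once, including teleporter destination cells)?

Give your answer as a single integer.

Step 1: enter (2,0), '.' pass, move right to (2,1)
Step 2: enter (2,1), '.' pass, move right to (2,2)
Step 3: enter (2,2), '\' deflects right->down, move down to (3,2)
Step 4: enter (3,2), '.' pass, move down to (4,2)
Step 5: enter (4,2), '.' pass, move down to (5,2)
Step 6: enter (5,2), '.' pass, move down to (6,2)
Step 7: at (6,2) — EXIT via bottom edge, pos 2
Distinct cells visited: 6 (path length 6)

Answer: 6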